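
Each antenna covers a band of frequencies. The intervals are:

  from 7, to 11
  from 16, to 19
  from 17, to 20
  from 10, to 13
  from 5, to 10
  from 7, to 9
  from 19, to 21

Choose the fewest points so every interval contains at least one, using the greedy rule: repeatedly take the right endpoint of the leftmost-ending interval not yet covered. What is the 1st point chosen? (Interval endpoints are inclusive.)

9

Sort by right endpoint; whenever an interval is uncovered, place a point at its right end.
Sorted: [7,9] [5,10] [7,11] [10,13] [16,19] [17,20] [19,21]
{[7,9],[5,10],[7,11]} hit by 9; {[10,13]} hit by 13; {[16,19],[17,20],[19,21]} hit by 19.
Points: 9, 13, 19 (3 total).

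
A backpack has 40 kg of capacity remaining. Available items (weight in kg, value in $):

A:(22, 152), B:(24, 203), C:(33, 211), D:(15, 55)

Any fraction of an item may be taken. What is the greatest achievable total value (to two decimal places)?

313.55

Order: B (203/24=8.46) > A (152/22=6.91) > C (211/33=6.39) > D (55/15=3.67)
Fill: take B (24 @ 203) → take 16/22 of A → 110.55; 40/40 used.
Total value = 313.55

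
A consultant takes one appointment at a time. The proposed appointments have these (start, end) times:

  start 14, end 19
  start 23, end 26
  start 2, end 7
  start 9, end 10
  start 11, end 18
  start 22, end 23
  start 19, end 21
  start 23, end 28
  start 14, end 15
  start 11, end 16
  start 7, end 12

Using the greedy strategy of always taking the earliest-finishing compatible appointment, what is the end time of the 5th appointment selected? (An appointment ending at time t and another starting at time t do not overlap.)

23

Sorted by end: (2,7)  (9,10)  (7,12)  (14,15)  (11,16)  (11,18)  (14,19)  (19,21)  (22,23)  (23,26)  (23,28)
take (2,7); take (9,10); skip (7,12); take (14,15); skip (11,16); take (19,21); take (22,23); take (23,26).
Selected: (2,7) (9,10) (14,15) (19,21) (22,23) (23,26)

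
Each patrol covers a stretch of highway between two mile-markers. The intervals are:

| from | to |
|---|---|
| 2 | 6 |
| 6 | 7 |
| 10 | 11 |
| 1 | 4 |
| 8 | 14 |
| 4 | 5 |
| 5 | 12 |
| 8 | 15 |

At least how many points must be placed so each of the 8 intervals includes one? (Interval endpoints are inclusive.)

By right end: [1,4]  [4,5]  [2,6]  [6,7]  [10,11]  [5,12]  [8,14]  [8,15]
[1,4] uncovered → point at 4; [6,7] uncovered → point at 7; [10,11] uncovered → point at 11.
Points: 4, 7, 11 (3 total).

3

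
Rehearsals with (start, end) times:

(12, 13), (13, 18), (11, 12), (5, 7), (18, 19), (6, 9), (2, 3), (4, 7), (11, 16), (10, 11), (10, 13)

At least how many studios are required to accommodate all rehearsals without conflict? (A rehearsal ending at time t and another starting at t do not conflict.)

The answer is the maximum number of intervals overlapping at any instant.
starts: [2, 4, 5, 6, 10, 10, 11, 11, 12, 13, 18]
ends:   [3, 7, 7, 9, 11, 12, 13, 13, 16, 18, 19]
s2→1 e3→0 s4→1 s5→2 s6→3  — peak 3.

3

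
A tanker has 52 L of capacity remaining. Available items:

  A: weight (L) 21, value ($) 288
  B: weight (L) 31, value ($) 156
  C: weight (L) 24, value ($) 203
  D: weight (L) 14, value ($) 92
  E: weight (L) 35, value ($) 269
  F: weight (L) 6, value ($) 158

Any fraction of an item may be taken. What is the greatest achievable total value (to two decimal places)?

Greedy by value/weight ratio, highest first.
Ratios (sorted): F 26.33, A 13.71, C 8.46, E 7.69, D 6.57, B 5.03
take F (6 @ 158); take A (21 @ 288); take C (24 @ 203); take 1/35 of E → 7.69. Capacity used 52/52.
Total value = 656.69

656.69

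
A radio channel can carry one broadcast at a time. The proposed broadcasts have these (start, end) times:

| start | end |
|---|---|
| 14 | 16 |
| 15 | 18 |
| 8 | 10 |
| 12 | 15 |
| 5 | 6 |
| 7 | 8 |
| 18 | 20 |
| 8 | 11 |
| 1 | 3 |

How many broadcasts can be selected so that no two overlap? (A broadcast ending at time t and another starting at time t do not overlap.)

7

Order by finish time; keep every interval that doesn't clash with the previous kept one.
Sorted by end: (1,3)  (5,6)  (7,8)  (8,10)  (8,11)  (12,15)  (14,16)  (15,18)  (18,20)
take (1,3); take (5,6); take (7,8); take (8,10); skip (8,11); take (12,15); take (15,18); take (18,20).
Selected 7 broadcasts.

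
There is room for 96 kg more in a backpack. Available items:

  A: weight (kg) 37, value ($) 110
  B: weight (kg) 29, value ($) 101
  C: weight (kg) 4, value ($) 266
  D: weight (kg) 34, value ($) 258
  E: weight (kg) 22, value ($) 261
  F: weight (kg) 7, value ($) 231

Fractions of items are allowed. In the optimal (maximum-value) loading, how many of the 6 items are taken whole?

Sort by value per unit weight and fill in that order.
Order: C (266/4=66.50) > F (231/7=33.00) > E (261/22=11.86) > D (258/34=7.59) > B (101/29=3.48) > A (110/37=2.97)
Fill: take C (4 @ 266) → take F (7 @ 231) → take E (22 @ 261) → take D (34 @ 258) → take B (29 @ 101); 96/96 used.
5 item(s) taken whole.

5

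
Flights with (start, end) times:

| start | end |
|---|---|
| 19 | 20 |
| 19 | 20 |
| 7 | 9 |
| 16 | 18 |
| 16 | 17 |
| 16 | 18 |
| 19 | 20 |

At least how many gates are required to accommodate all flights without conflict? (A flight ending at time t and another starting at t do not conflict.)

3

The answer is the maximum number of intervals overlapping at any instant.
Events (time:±→running): 7:+→1 9:-→0 16:+→1 16:+→2 16:+→3 … peak 3.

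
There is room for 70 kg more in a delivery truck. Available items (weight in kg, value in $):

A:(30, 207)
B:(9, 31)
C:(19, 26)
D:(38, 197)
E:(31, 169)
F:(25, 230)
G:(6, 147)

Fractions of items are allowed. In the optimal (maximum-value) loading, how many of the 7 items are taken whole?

3

Ratios (sorted): G 24.50, F 9.20, A 6.90, E 5.45, D 5.18, B 3.44, C 1.37
take G (6 @ 147); take F (25 @ 230); take A (30 @ 207); take 9/31 of E → 49.06. Capacity used 70/70.
3 item(s) taken whole; one partial (take 9/31 of E).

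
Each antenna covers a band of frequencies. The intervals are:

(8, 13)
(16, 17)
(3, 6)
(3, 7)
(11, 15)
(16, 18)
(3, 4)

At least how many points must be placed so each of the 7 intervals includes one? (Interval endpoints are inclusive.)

Sort by right endpoint; whenever an interval is uncovered, place a point at its right end.
Sorted: [3,4] [3,6] [3,7] [8,13] [11,15] [16,17] [16,18]
{[3,4],[3,6],[3,7]} hit by 4; {[8,13],[11,15]} hit by 13; {[16,17],[16,18]} hit by 17.
Points: 4, 13, 17 (3 total).

3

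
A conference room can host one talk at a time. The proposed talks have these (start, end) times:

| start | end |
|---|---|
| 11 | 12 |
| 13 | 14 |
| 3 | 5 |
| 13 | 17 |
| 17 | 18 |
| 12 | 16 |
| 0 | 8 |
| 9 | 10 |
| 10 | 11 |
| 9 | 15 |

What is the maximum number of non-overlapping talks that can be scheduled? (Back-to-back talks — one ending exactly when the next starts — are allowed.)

By end time: (3,5), (0,8), (9,10), (10,11), (11,12), (13,14), (9,15), (12,16), (13,17), (17,18).
Pick (3,5); next start ≥ 5 → (9,10); next start ≥ 10 → (10,11); next start ≥ 11 → (11,12); next start ≥ 12 → (13,14); next start ≥ 14 → (17,18).
Selected 6 talks.

6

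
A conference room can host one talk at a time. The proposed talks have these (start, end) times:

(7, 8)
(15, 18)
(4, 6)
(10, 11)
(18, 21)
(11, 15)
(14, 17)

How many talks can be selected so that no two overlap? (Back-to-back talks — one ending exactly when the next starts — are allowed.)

Order by finish time; keep every interval that doesn't clash with the previous kept one.
Sorted by end: (4,6)  (7,8)  (10,11)  (11,15)  (14,17)  (15,18)  (18,21)
take (4,6); take (7,8); take (10,11); take (11,15); take (15,18); take (18,21).
Selected 6 talks.

6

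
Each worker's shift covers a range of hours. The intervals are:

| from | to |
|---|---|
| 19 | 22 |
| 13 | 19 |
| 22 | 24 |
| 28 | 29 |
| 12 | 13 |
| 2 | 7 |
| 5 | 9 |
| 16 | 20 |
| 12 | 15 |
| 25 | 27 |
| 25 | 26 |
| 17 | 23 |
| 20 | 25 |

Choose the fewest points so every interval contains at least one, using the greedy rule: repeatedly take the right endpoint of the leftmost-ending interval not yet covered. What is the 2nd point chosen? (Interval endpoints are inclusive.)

13

By right end: [2,7]  [5,9]  [12,13]  [12,15]  [13,19]  [16,20]  [19,22]  [17,23]  [22,24]  [20,25]  [25,26]  [25,27]  [28,29]
[2,7] uncovered → point at 7; [12,13] uncovered → point at 13; [16,20] uncovered → point at 20; [22,24] uncovered → point at 24; [25,26] uncovered → point at 26; [28,29] uncovered → point at 29.
Points: 7, 13, 20, 24, 26, 29 (6 total).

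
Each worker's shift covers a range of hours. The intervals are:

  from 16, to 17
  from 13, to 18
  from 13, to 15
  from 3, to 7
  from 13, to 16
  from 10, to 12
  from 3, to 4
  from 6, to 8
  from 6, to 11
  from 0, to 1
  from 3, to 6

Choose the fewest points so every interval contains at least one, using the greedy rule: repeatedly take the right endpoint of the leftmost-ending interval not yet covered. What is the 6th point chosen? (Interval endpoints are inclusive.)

17

Process intervals by earliest right end; each time one isn't hit yet, stab at its right endpoint.
By right end: [0,1]  [3,4]  [3,6]  [3,7]  [6,8]  [6,11]  [10,12]  [13,15]  [13,16]  [16,17]  [13,18]
[0,1] uncovered → point at 1; [3,4] uncovered → point at 4; [6,8] uncovered → point at 8; [10,12] uncovered → point at 12; [13,15] uncovered → point at 15; [16,17] uncovered → point at 17.
Points: 1, 4, 8, 12, 15, 17 (6 total).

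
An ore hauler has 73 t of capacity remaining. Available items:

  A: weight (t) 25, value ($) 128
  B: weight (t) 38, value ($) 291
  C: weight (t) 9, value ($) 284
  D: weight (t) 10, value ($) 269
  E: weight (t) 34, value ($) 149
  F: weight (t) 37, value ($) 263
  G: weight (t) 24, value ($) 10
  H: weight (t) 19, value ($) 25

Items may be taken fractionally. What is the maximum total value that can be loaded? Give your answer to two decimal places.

957.73

Ratios (sorted): C 31.56, D 26.90, B 7.66, F 7.11, A 5.12, E 4.38, H 1.32, G 0.42
take C (9 @ 284); take D (10 @ 269); take B (38 @ 291); take 16/37 of F → 113.73. Capacity used 73/73.
Total value = 957.73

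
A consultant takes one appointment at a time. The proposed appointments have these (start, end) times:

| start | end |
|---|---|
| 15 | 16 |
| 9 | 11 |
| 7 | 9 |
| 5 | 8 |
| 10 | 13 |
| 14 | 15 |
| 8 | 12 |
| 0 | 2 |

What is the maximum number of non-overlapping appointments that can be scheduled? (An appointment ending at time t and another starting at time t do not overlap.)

Sorted by end: (0,2)  (5,8)  (7,9)  (9,11)  (8,12)  (10,13)  (14,15)  (15,16)
take (0,2); take (5,8); skip (7,9); take (9,11); take (14,15); take (15,16).
Selected 5 appointments.

5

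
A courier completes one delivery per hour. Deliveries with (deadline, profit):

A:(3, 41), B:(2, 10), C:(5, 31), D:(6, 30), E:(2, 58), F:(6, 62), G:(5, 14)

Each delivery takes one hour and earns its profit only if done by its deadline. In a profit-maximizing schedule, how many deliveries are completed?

By profit: F(d6,62), E(d2,58), A(d3,41), C(d5,31), D(d6,30), G(d5,14), B(d2,10)
F→slot 6; E→slot 2; A→slot 3; C→slot 5; D→slot 4; G→slot 1; B skipped.
6 of 7 scheduled.

6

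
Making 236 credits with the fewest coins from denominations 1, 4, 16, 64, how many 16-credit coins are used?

236 − 3×64→44 − 2×16→12 − 3×4→0
Count of 16: 2

2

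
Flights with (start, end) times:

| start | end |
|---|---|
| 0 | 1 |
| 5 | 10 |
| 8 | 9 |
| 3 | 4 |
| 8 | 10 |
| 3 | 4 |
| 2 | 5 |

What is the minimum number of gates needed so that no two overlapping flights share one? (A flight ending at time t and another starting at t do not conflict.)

3

The answer is the maximum number of intervals overlapping at any instant.
starts: [0, 2, 3, 3, 5, 8, 8]
ends:   [1, 4, 4, 5, 9, 10, 10]
s0→1 e1→0 s2→1 s3→2 s3→3  — peak 3.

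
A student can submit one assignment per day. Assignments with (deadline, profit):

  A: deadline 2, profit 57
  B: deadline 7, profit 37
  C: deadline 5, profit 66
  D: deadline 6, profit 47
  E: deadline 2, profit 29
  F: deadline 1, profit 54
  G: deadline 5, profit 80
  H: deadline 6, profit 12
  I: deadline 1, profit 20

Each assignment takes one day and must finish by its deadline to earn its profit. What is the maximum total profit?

Take jobs in profit order; each goes to the latest open slot no later than its deadline.
Profit order: G=80 C=66 A=57 F=54 D=47 B=37 E=29 I=20 H=12
Assign: G→slot 5, C→slot 4, A→slot 2, F→slot 1, D→slot 6, B→slot 7, E skipped, I skipped, H→slot 3.
Slots: [1:F] [2:A] [3:H] [4:C] [5:G] [6:D] [7:B]
Profit = 54 + 57 + 12 + 66 + 80 + 47 + 37 = 353

353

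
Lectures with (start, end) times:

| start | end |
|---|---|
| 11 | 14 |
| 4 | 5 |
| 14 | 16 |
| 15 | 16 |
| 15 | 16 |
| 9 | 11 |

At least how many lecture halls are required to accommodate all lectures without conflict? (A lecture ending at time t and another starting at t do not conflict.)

3

The answer is the maximum number of intervals overlapping at any instant.
starts: [4, 9, 11, 14, 15, 15]
ends:   [5, 11, 14, 16, 16, 16]
s4→1 e5→0 s9→1 e11→0 s11→1 e14→0 s14→1 s15→2 s15→3  — peak 3.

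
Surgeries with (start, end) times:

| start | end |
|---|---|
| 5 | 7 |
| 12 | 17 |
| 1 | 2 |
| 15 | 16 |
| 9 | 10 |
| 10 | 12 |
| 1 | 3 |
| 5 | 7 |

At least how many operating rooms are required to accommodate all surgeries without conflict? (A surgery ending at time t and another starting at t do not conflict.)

starts: [1, 1, 5, 5, 9, 10, 12, 15]
ends:   [2, 3, 7, 7, 10, 12, 16, 17]
s1→1 s1→2  — peak 2.

2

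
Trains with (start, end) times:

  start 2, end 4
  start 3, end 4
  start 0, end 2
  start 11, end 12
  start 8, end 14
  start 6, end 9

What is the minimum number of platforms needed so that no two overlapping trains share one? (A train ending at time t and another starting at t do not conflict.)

Count concurrent intervals with a sweep; the peak is the room count.
Events (time:±→running): 0:+→1 2:-→0 2:+→1 3:+→2 … peak 2.

2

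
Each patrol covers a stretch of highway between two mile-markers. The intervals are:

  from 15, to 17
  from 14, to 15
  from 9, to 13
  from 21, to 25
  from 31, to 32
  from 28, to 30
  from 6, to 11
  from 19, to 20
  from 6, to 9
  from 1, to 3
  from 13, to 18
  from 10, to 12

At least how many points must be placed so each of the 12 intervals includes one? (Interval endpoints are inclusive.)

Sorted: [1,3] [6,9] [6,11] [10,12] [9,13] [14,15] [15,17] [13,18] [19,20] [21,25] [28,30] [31,32]
{[1,3]} hit by 3; {[6,9],[6,11]} hit by 9; {[10,12],[9,13]} hit by 12; {[14,15],[15,17],[13,18]} hit by 15; {[19,20]} hit by 20; {[21,25]} hit by 25; {[28,30]} hit by 30; {[31,32]} hit by 32.
Points: 3, 9, 12, 15, 20, 25, 30, 32 (8 total).

8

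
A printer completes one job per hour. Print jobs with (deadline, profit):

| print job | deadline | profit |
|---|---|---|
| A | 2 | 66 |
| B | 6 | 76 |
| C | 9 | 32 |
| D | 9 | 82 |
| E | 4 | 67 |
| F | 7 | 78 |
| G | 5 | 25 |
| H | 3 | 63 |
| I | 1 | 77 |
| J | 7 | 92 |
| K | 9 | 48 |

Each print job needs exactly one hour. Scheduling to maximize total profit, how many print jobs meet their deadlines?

9

By profit: J(d7,92), D(d9,82), F(d7,78), I(d1,77), B(d6,76), E(d4,67), A(d2,66), H(d3,63), K(d9,48), C(d9,32), G(d5,25)
J→slot 7; D→slot 9; F→slot 6; I→slot 1; B→slot 5; E→slot 4; A→slot 2; H→slot 3; K→slot 8; C skipped; G skipped.
9 of 11 scheduled.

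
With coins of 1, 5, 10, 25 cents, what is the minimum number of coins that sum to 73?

7

73 − 2×25→23 − 2×10→3 − 3×1→0
Total coins = 2 + 2 + 3 = 7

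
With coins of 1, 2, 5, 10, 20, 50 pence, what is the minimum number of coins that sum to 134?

Use the largest denomination that fits, subtract, and repeat.
134 − 2×50→34 − 1×20→14 − 1×10→4 − 2×2→0
Total coins = 2 + 1 + 1 + 2 = 6

6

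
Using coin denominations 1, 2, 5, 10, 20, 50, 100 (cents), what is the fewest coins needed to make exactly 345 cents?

6

Greedy: take as many of the largest coin as possible, then repeat with the remainder.
345 − 3×100→45 − 2×20→5 − 1×5→0
Total coins = 3 + 2 + 1 = 6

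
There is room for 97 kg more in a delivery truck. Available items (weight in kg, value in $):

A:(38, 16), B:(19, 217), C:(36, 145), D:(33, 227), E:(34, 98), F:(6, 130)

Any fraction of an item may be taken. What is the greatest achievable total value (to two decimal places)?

Sort by value per unit weight and fill in that order.
Ratios (sorted): F 21.67, B 11.42, D 6.88, C 4.03, E 2.88, A 0.42
take F (6 @ 130); take B (19 @ 217); take D (33 @ 227); take C (36 @ 145); take 3/34 of E → 8.65. Capacity used 97/97.
Total value = 727.65

727.65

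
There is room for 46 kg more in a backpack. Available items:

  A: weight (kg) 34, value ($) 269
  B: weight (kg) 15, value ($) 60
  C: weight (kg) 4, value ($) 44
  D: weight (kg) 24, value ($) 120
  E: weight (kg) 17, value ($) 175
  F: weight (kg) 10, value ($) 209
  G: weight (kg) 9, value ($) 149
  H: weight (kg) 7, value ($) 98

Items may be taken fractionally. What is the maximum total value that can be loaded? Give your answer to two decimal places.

Sort by value per unit weight and fill in that order.
Ratios (sorted): F 20.90, G 16.56, H 14.00, C 11.00, E 10.29, A 7.91, D 5.00, B 4.00
take F (10 @ 209); take G (9 @ 149); take H (7 @ 98); take C (4 @ 44); take 16/17 of E → 164.71. Capacity used 46/46.
Total value = 664.71

664.71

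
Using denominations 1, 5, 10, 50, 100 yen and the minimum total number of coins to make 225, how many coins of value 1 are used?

0

225 − 2×100→25 − 2×10→5 − 1×5→0
Count of 1: 0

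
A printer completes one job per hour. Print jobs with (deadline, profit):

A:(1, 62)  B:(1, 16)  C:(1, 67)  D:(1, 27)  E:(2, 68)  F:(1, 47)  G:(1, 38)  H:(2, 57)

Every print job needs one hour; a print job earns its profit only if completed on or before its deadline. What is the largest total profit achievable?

135

By profit: E(d2,68), C(d1,67), A(d1,62), H(d2,57), F(d1,47), G(d1,38), D(d1,27), B(d1,16)
E→slot 2; C→slot 1; A skipped; H skipped; F skipped; G skipped; D skipped; B skipped.
Profit = 67 + 68 = 135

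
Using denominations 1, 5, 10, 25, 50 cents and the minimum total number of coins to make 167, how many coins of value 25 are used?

Greedy: take as many of the largest coin as possible, then repeat with the remainder.
167 − 3×50→17 − 1×10→7 − 1×5→2 − 2×1→0
Count of 25: 0

0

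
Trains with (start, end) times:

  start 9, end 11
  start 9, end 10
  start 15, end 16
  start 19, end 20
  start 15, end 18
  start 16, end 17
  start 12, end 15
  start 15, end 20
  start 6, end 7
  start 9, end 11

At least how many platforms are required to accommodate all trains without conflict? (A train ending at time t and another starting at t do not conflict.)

The answer is the maximum number of intervals overlapping at any instant.
starts: [6, 9, 9, 9, 12, 15, 15, 15, 16, 19]
ends:   [7, 10, 11, 11, 15, 16, 17, 18, 20, 20]
s6→1 e7→0 s9→1 s9→2 s9→3  — peak 3.

3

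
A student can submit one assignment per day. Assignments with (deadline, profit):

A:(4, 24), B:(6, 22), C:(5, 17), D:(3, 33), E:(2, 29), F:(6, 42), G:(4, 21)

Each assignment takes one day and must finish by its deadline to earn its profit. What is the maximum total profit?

Sort by profit descending; place each in the latest free slot ≤ its deadline.
By profit: F(d6,42), D(d3,33), E(d2,29), A(d4,24), B(d6,22), G(d4,21), C(d5,17)
F→slot 6; D→slot 3; E→slot 2; A→slot 4; B→slot 5; G→slot 1; C skipped.
Profit = 21 + 29 + 33 + 24 + 22 + 42 = 171

171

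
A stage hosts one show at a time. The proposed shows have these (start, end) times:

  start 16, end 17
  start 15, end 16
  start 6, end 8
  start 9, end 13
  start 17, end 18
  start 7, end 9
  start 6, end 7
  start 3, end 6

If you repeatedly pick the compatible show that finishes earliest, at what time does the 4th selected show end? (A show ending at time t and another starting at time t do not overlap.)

Greedy by earliest finish: after sorting by end time, pick each interval compatible with the last pick.
Sorted by end: (3,6)  (6,7)  (6,8)  (7,9)  (9,13)  (15,16)  (16,17)  (17,18)
take (3,6); take (6,7); skip (6,8); take (7,9); take (9,13); take (15,16); take (16,17); take (17,18).
Selected: (3,6) (6,7) (7,9) (9,13) (15,16) (16,17) (17,18)

13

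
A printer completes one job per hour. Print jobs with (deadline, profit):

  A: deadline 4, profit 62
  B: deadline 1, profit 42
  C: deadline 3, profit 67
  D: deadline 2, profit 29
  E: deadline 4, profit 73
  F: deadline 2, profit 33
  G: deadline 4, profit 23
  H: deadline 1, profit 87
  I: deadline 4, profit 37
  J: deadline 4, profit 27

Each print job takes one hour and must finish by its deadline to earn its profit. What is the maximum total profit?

289

Sort by profit descending; place each in the latest free slot ≤ its deadline.
By profit: H(d1,87), E(d4,73), C(d3,67), A(d4,62), B(d1,42), I(d4,37), F(d2,33), D(d2,29), J(d4,27), G(d4,23)
H→slot 1; E→slot 4; C→slot 3; A→slot 2; B skipped; I skipped; F skipped; D skipped; J skipped; G skipped.
Profit = 87 + 62 + 67 + 73 = 289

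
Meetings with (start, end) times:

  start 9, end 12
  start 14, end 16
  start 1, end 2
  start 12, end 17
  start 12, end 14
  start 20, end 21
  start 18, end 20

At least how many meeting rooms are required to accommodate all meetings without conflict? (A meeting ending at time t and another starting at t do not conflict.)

2

Events (time:±→running): 1:+→1 2:-→0 9:+→1 12:-→0 12:+→1 12:+→2 … peak 2.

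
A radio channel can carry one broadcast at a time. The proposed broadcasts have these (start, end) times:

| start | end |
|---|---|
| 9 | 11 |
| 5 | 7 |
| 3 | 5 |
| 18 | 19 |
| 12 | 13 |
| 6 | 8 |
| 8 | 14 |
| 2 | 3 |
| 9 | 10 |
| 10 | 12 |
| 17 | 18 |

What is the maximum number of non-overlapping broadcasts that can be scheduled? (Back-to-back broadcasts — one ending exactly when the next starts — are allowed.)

By end time: (2,3), (3,5), (5,7), (6,8), (9,10), (9,11), (10,12), (12,13), (8,14), (17,18), (18,19).
Pick (2,3); next start ≥ 3 → (3,5); next start ≥ 5 → (5,7); next start ≥ 7 → (9,10); next start ≥ 10 → (10,12); next start ≥ 12 → (12,13); next start ≥ 13 → (17,18); next start ≥ 18 → (18,19).
Selected 8 broadcasts.

8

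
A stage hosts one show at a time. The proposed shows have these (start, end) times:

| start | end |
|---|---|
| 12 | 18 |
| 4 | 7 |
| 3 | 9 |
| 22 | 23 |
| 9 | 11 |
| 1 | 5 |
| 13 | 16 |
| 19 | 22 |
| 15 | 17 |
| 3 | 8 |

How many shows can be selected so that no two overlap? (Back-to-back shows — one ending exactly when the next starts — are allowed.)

Greedy by earliest finish: after sorting by end time, pick each interval compatible with the last pick.
By end time: (1,5), (4,7), (3,8), (3,9), (9,11), (13,16), (15,17), (12,18), (19,22), (22,23).
Pick (1,5); next start ≥ 5 → (9,11); next start ≥ 11 → (13,16); next start ≥ 16 → (19,22); next start ≥ 22 → (22,23).
Selected 5 shows.

5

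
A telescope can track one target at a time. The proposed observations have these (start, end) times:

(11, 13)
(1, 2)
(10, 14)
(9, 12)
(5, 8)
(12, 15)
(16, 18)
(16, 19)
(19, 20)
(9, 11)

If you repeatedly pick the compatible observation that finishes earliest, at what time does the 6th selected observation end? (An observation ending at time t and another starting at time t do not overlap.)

20

Greedy by earliest finish: after sorting by end time, pick each interval compatible with the last pick.
Sorted by end: (1,2)  (5,8)  (9,11)  (9,12)  (11,13)  (10,14)  (12,15)  (16,18)  (16,19)  (19,20)
take (1,2); take (5,8); take (9,11); take (11,13); skip (12,15); take (16,18); skip (16,19); take (19,20).
Selected: (1,2) (5,8) (9,11) (11,13) (16,18) (19,20)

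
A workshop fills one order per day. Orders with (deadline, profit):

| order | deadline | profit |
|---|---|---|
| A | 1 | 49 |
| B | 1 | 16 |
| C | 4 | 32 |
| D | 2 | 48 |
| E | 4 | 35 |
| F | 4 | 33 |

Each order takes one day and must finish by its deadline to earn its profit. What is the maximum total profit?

Take jobs in profit order; each goes to the latest open slot no later than its deadline.
Profit order: A=49 D=48 E=35 F=33 C=32 B=16
Assign: A→slot 1, D→slot 2, E→slot 4, F→slot 3, C skipped, B skipped.
Slots: [1:A] [2:D] [3:F] [4:E]
Profit = 49 + 48 + 33 + 35 = 165

165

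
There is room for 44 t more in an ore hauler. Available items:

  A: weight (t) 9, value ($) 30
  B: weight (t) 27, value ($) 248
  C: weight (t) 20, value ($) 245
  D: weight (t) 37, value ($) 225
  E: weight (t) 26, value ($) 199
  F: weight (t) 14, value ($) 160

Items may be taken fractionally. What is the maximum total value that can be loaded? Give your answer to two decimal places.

496.85

Greedy by value/weight ratio, highest first.
Ratios (sorted): C 12.25, F 11.43, B 9.19, E 7.65, D 6.08, A 3.33
take C (20 @ 245); take F (14 @ 160); take 10/27 of B → 91.85. Capacity used 44/44.
Total value = 496.85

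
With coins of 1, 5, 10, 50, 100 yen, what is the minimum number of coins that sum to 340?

7

Greedy: take as many of the largest coin as possible, then repeat with the remainder.
340 = 3×100 + 4×10
Total coins = 3 + 4 = 7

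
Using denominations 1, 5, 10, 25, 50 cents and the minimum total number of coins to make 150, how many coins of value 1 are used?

Use the largest denomination that fits, subtract, and repeat.
150 − 3×50→0
Count of 1: 0

0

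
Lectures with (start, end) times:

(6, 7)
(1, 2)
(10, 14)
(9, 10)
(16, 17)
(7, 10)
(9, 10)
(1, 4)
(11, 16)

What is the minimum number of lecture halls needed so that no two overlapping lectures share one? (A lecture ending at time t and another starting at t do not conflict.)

Events (time:±→running): 1:+→1 1:+→2 2:-→1 4:-→0 6:+→1 7:-→0 7:+→1 9:+→2 9:+→3 … peak 3.

3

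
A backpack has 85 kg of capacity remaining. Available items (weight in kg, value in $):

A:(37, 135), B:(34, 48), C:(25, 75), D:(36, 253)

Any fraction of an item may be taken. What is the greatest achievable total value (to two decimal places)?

Sort by value per unit weight and fill in that order.
Ratios (sorted): D 7.03, A 3.65, C 3.00, B 1.41
take D (36 @ 253); take A (37 @ 135); take 12/25 of C → 36.00. Capacity used 85/85.
Total value = 424.00

424.00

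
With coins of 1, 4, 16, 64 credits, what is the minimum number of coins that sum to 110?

Greedy: take as many of the largest coin as possible, then repeat with the remainder.
110 − 1×64→46 − 2×16→14 − 3×4→2 − 2×1→0
Total coins = 1 + 2 + 3 + 2 = 8

8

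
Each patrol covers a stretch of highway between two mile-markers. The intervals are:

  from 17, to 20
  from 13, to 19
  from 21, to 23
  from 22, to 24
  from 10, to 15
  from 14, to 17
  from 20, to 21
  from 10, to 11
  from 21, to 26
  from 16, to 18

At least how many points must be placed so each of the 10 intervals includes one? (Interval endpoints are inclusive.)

Sorted: [10,11] [10,15] [14,17] [16,18] [13,19] [17,20] [20,21] [21,23] [22,24] [21,26]
{[10,11],[10,15]} hit by 11; {[14,17],[16,18],[13,19],[17,20]} hit by 17; {[20,21],[21,23]} hit by 21; {[22,24],[21,26]} hit by 24.
Points: 11, 17, 21, 24 (4 total).

4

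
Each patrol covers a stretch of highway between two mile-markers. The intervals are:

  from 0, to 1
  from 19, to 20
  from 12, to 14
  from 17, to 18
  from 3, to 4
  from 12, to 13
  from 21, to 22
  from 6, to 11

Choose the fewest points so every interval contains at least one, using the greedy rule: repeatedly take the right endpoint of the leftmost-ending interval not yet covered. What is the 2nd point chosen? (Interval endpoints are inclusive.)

4

Sort by right endpoint; whenever an interval is uncovered, place a point at its right end.
By right end: [0,1]  [3,4]  [6,11]  [12,13]  [12,14]  [17,18]  [19,20]  [21,22]
[0,1] uncovered → point at 1; [3,4] uncovered → point at 4; [6,11] uncovered → point at 11; [12,13] uncovered → point at 13; [17,18] uncovered → point at 18; [19,20] uncovered → point at 20; [21,22] uncovered → point at 22.
Points: 1, 4, 11, 13, 18, 20, 22 (7 total).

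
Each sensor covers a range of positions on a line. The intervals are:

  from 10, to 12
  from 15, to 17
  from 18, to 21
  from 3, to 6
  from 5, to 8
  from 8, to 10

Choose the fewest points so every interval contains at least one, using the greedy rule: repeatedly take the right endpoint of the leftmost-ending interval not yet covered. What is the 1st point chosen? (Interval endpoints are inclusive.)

6

Sorted: [3,6] [5,8] [8,10] [10,12] [15,17] [18,21]
{[3,6],[5,8]} hit by 6; {[8,10],[10,12]} hit by 10; {[15,17]} hit by 17; {[18,21]} hit by 21.
Points: 6, 10, 17, 21 (4 total).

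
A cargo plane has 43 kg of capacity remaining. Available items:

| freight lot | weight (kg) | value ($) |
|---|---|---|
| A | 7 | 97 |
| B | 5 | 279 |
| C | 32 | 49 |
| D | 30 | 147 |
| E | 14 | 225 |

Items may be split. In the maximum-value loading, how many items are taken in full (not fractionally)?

3

Ratios (sorted): B 55.80, E 16.07, A 13.86, D 4.90, C 1.53
take B (5 @ 279); take E (14 @ 225); take A (7 @ 97); take 17/30 of D → 83.30. Capacity used 43/43.
3 item(s) taken whole; one partial (take 17/30 of D).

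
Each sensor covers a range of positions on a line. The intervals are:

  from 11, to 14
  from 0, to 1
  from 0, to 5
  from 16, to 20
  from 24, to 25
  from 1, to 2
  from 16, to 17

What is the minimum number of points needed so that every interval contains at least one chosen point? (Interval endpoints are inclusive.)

Process intervals by earliest right end; each time one isn't hit yet, stab at its right endpoint.
By right end: [0,1]  [1,2]  [0,5]  [11,14]  [16,17]  [16,20]  [24,25]
[0,1] uncovered → point at 1; [11,14] uncovered → point at 14; [16,17] uncovered → point at 17; [24,25] uncovered → point at 25.
Points: 1, 14, 17, 25 (4 total).

4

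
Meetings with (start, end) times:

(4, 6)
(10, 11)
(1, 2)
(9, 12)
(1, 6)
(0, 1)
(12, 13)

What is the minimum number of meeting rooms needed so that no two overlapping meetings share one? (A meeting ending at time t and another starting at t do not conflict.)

2

The answer is the maximum number of intervals overlapping at any instant.
Events (time:±→running): 0:+→1 1:-→0 1:+→1 1:+→2 … peak 2.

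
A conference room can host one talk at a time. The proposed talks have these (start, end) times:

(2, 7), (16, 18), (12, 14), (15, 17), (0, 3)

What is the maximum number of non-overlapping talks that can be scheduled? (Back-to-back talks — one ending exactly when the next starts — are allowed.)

3

By end time: (0,3), (2,7), (12,14), (15,17), (16,18).
Pick (0,3); next start ≥ 3 → (12,14); next start ≥ 14 → (15,17).
Selected 3 talks.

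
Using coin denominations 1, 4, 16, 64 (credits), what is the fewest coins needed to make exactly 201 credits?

6

201 = 3×64 + 2×4 + 1×1
Total coins = 3 + 2 + 1 = 6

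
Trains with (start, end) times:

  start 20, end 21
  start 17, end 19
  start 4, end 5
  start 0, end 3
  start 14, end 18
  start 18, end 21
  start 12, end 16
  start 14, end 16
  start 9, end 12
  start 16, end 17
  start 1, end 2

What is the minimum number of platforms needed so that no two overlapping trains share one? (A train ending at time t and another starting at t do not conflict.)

Events (time:±→running): 0:+→1 1:+→2 2:-→1 3:-→0 4:+→1 5:-→0 9:+→1 12:-→0 12:+→1 14:+→2 14:+→3 … peak 3.

3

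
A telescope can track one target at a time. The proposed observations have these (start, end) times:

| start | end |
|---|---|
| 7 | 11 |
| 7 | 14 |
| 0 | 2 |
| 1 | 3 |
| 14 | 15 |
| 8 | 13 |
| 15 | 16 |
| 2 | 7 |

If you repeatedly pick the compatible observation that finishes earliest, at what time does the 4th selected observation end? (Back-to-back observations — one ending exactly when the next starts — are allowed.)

15

Sort by end time and greedily take each interval whose start is ≥ the last chosen end.
By end time: (0,2), (1,3), (2,7), (7,11), (8,13), (7,14), (14,15), (15,16).
Pick (0,2); next start ≥ 2 → (2,7); next start ≥ 7 → (7,11); next start ≥ 11 → (14,15); next start ≥ 15 → (15,16).
Selected: (0,2) (2,7) (7,11) (14,15) (15,16)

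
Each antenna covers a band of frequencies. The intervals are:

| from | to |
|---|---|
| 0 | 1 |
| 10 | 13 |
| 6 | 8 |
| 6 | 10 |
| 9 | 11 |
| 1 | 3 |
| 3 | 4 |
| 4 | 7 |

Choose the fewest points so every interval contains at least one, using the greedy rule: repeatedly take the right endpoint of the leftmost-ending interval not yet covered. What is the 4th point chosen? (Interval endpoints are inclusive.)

11

Sorted: [0,1] [1,3] [3,4] [4,7] [6,8] [6,10] [9,11] [10,13]
{[0,1],[1,3]} hit by 1; {[3,4],[4,7]} hit by 4; {[6,8],[6,10]} hit by 8; {[9,11],[10,13]} hit by 11.
Points: 1, 4, 8, 11 (4 total).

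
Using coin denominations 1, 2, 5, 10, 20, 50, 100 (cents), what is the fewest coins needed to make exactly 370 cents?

370 = 3×100 + 1×50 + 1×20
Total coins = 3 + 1 + 1 = 5

5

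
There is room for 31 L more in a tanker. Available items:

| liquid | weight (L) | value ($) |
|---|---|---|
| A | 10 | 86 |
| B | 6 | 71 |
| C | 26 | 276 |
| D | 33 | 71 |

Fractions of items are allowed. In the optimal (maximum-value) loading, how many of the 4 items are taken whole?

1

Ratios (sorted): B 11.83, C 10.62, A 8.60, D 2.15
take B (6 @ 71); take 25/26 of C → 265.38. Capacity used 31/31.
1 item(s) taken whole; one partial (take 25/26 of C).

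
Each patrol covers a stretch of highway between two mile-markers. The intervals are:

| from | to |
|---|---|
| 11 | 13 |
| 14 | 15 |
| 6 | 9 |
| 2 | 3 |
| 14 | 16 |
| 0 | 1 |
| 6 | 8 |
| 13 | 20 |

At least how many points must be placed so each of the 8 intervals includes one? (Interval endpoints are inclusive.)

Process intervals by earliest right end; each time one isn't hit yet, stab at its right endpoint.
By right end: [0,1]  [2,3]  [6,8]  [6,9]  [11,13]  [14,15]  [14,16]  [13,20]
[0,1] uncovered → point at 1; [2,3] uncovered → point at 3; [6,8] uncovered → point at 8; [11,13] uncovered → point at 13; [14,15] uncovered → point at 15.
Points: 1, 3, 8, 13, 15 (5 total).

5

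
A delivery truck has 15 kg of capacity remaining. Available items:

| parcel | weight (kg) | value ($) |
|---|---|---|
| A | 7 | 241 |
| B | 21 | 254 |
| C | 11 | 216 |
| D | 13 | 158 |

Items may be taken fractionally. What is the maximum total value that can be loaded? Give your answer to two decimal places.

Ratios (sorted): A 34.43, C 19.64, D 12.15, B 12.10
take A (7 @ 241); take 8/11 of C → 157.09. Capacity used 15/15.
Total value = 398.09

398.09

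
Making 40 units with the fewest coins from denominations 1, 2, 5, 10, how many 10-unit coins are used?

4

Greedy: take as many of the largest coin as possible, then repeat with the remainder.
40 − 4×10→0
Count of 10: 4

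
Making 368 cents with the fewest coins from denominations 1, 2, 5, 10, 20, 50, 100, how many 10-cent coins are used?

Use the largest denomination that fits, subtract, and repeat.
368 − 3×100→68 − 1×50→18 − 1×10→8 − 1×5→3 − 1×2→1 − 1×1→0
Count of 10: 1

1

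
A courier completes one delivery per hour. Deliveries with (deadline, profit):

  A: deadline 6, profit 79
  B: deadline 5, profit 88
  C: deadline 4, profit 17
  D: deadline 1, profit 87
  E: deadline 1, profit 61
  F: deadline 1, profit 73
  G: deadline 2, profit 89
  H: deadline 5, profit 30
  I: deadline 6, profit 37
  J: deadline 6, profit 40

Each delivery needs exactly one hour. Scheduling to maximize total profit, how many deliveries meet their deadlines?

6

Sort by profit descending; place each in the latest free slot ≤ its deadline.
Profit order: G=89 B=88 D=87 A=79 F=73 E=61 J=40 I=37 H=30 C=17
Assign: G→slot 2, B→slot 5, D→slot 1, A→slot 6, F skipped, E skipped, J→slot 4, I→slot 3, H skipped, C skipped.
Slots: [1:D] [2:G] [3:I] [4:J] [5:B] [6:A]
6 of 10 scheduled.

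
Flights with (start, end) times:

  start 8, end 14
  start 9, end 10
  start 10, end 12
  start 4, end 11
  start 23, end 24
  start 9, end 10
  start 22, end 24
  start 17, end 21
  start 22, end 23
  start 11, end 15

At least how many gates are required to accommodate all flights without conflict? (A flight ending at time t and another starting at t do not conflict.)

The answer is the maximum number of intervals overlapping at any instant.
Events (time:±→running): 4:+→1 8:+→2 9:+→3 9:+→4 … peak 4.

4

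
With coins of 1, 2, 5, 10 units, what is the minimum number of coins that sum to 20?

2

20 = 2×10
Total coins = 2 = 2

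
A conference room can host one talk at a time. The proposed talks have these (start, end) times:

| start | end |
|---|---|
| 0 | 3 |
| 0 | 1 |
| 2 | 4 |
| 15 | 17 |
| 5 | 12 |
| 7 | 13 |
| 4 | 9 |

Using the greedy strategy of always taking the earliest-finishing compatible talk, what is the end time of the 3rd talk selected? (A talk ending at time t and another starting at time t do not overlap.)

9

By end time: (0,1), (0,3), (2,4), (4,9), (5,12), (7,13), (15,17).
Pick (0,1); next start ≥ 1 → (2,4); next start ≥ 4 → (4,9); next start ≥ 9 → (15,17).
Selected: (0,1) (2,4) (4,9) (15,17)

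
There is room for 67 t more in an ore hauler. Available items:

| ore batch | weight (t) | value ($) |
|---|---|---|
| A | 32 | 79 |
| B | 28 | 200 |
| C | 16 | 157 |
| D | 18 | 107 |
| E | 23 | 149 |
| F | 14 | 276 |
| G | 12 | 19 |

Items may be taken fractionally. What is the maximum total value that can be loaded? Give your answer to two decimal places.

691.30

Sort by value per unit weight and fill in that order.
Ratios (sorted): F 19.71, C 9.81, B 7.14, E 6.48, D 5.94, A 2.47, G 1.58
take F (14 @ 276); take C (16 @ 157); take B (28 @ 200); take 9/23 of E → 58.30. Capacity used 67/67.
Total value = 691.30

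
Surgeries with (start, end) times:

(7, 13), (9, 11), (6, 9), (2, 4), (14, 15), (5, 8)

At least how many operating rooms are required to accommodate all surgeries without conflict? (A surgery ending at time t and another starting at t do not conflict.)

Events (time:±→running): 2:+→1 4:-→0 5:+→1 6:+→2 7:+→3 … peak 3.

3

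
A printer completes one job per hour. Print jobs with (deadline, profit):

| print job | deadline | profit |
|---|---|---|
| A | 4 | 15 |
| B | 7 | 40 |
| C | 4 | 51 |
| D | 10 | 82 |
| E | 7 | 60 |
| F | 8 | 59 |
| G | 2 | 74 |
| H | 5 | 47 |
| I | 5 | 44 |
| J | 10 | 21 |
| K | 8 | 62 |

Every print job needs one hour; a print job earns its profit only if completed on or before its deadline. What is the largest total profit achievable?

540

Sort by profit descending; place each in the latest free slot ≤ its deadline.
By profit: D(d10,82), G(d2,74), K(d8,62), E(d7,60), F(d8,59), C(d4,51), H(d5,47), I(d5,44), B(d7,40), J(d10,21), A(d4,15)
D→slot 10; G→slot 2; K→slot 8; E→slot 7; F→slot 6; C→slot 4; H→slot 5; I→slot 3; B→slot 1; J→slot 9; A skipped.
Profit = 40 + 74 + 44 + 51 + 47 + 59 + 60 + 62 + 21 + 82 = 540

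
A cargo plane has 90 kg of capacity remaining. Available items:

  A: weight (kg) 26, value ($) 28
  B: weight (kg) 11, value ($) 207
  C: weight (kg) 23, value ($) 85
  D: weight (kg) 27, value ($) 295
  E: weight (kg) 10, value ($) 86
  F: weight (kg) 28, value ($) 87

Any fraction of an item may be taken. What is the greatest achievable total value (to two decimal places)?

732.04

Sort by value per unit weight and fill in that order.
Ratios (sorted): B 18.82, D 10.93, E 8.60, C 3.70, F 3.11, A 1.08
take B (11 @ 207); take D (27 @ 295); take E (10 @ 86); take C (23 @ 85); take 19/28 of F → 59.04. Capacity used 90/90.
Total value = 732.04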